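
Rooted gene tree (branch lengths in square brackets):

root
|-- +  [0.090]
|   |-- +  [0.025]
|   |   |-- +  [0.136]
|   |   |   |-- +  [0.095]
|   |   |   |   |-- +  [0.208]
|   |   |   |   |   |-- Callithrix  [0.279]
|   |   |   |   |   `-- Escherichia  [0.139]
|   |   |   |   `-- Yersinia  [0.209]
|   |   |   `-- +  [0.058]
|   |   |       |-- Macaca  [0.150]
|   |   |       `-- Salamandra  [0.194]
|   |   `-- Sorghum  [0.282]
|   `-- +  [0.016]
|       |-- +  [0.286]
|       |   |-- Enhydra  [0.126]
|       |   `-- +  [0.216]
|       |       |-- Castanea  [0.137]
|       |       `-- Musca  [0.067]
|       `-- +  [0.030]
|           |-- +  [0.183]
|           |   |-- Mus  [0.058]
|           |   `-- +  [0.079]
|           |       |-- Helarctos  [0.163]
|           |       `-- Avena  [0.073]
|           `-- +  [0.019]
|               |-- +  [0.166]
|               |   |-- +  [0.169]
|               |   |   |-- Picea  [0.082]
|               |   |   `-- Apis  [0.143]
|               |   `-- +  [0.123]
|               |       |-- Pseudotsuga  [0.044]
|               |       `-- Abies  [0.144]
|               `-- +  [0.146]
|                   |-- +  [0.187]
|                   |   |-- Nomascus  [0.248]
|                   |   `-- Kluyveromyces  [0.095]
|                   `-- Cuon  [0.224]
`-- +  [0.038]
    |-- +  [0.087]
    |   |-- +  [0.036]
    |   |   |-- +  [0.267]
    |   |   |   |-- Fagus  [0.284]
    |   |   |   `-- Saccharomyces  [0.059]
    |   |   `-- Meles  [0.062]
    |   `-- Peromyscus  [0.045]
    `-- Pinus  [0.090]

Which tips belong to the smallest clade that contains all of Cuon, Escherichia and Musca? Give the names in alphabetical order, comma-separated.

Abies, Apis, Avena, Callithrix, Castanea, Cuon, Enhydra, Escherichia, Helarctos, Kluyveromyces, Macaca, Mus, Musca, Nomascus, Picea, Pseudotsuga, Salamandra, Sorghum, Yersinia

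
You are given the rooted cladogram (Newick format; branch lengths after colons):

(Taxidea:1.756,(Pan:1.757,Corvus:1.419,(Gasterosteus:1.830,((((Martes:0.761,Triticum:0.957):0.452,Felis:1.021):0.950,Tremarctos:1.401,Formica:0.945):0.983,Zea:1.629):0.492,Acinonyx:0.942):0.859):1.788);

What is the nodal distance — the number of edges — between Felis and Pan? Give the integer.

6

The MRCA of Felis and Pan is the node subtending (Pan,Corvus,(Gasterosteus,((((Martes,Triticum),Felis),Tremarctos,Formica),Zea),Acinonyx)).
From Felis up to that node: 5 branches. From Pan up to the same node: 1 branch. Total: 5 + 1 = 6.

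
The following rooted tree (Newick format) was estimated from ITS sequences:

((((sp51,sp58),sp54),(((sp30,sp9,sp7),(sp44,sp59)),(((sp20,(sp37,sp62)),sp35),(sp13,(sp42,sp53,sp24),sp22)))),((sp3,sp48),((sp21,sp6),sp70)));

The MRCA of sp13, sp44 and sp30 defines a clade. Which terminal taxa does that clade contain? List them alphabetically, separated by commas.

sp13, sp20, sp22, sp24, sp30, sp35, sp37, sp42, sp44, sp53, sp59, sp62, sp7, sp9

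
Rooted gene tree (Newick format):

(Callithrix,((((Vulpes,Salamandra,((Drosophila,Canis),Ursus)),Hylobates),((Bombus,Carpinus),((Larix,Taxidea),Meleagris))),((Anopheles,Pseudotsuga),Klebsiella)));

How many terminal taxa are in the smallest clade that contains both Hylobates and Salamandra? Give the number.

The MRCA of Hylobates and Salamandra is the node subtending ((Vulpes,Salamandra,((Drosophila,Canis),Ursus)),Hylobates).
That clade contains 6 terminal taxa: Canis, Drosophila, Hylobates, Salamandra, Ursus, Vulpes.

6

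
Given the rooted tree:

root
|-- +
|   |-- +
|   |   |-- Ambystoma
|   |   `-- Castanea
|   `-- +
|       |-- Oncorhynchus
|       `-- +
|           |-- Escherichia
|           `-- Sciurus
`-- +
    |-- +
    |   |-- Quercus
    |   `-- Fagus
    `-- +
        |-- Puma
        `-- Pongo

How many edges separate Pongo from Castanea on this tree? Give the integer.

The MRCA of Pongo and Castanea is the root of the tree.
From Pongo up to that node: 3 branches. From Castanea up to the same node: 3 branches. Total: 3 + 3 = 6.

6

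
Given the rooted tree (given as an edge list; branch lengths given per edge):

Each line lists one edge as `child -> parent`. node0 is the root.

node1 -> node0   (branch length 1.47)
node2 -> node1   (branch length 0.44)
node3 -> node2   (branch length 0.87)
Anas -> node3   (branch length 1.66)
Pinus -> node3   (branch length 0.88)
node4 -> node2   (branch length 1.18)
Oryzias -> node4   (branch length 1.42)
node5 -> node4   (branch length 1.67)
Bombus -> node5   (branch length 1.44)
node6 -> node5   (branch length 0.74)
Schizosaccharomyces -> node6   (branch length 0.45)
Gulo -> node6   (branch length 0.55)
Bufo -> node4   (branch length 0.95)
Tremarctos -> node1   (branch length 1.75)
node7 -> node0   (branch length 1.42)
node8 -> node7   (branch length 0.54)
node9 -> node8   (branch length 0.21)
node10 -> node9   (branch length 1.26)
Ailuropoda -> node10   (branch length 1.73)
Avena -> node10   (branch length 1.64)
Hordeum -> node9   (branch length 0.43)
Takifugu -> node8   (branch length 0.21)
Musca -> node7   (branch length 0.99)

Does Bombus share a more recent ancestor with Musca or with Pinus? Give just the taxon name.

Pinus

The MRCA of Bombus and Pinus subtends ((Anas,Pinus),(Oryzias,(Bombus,(Schizosaccharomyces,Gulo)),Bufo)) (7 taxa).
The MRCA of Bombus and Musca is the root, subtending the entire tree (13 taxa).
The first is nested inside the second, so Bombus shares a more recent common ancestor with Pinus.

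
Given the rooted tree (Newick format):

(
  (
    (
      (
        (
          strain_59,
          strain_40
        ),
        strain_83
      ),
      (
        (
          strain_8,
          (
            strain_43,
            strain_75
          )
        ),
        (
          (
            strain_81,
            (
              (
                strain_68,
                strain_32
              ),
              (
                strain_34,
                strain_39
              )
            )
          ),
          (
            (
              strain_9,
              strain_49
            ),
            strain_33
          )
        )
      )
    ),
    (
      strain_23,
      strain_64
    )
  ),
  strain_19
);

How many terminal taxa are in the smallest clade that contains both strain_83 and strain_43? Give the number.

The MRCA of strain_83 and strain_43 is the node subtending (((strain_59,strain_40),strain_83),((strain_8,(strain_43,strain_75)),((strain_81,((strain_68,strain_32),(strain_34,strain_39))),((strain_9,strain_49),strain_33)))).
That clade contains 14 terminal taxa: strain_32, strain_33, strain_34, strain_39, strain_40, strain_43, strain_49, strain_59, strain_68, strain_75, strain_8, strain_81, strain_83, strain_9.

14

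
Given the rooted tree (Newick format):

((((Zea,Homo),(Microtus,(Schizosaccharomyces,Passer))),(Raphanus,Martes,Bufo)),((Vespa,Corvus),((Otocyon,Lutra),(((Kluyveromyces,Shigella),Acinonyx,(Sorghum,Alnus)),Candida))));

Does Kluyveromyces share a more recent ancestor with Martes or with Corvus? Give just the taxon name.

The MRCA of Kluyveromyces and Corvus subtends ((Vespa,Corvus),((Otocyon,Lutra),(((Kluyveromyces,Shigella),Acinonyx,(Sorghum,Alnus)),Candida))) (10 taxa).
The MRCA of Kluyveromyces and Martes is the root, subtending the entire tree (18 taxa).
The first is nested inside the second, so Kluyveromyces shares a more recent common ancestor with Corvus.

Corvus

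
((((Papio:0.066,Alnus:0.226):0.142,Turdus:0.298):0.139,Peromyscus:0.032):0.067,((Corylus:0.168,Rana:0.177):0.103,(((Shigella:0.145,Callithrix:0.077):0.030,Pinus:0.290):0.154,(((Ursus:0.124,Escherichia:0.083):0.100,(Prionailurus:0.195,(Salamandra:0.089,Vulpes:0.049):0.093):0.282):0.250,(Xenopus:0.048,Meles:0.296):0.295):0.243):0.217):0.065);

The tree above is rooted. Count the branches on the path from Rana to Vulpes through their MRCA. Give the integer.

8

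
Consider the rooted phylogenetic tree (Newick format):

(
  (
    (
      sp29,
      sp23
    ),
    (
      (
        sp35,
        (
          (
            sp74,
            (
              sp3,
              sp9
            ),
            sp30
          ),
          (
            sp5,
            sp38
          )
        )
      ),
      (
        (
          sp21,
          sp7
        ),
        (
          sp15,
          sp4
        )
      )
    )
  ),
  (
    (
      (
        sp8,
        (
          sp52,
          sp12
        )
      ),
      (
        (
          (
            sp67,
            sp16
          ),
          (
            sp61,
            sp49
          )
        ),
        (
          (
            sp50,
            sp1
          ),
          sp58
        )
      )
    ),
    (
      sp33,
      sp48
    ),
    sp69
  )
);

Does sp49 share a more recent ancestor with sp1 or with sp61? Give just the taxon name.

The MRCA of sp49 and sp61 subtends (sp61,sp49) (2 taxa).
The MRCA of sp49 and sp1 subtends (((sp67,sp16),(sp61,sp49)),((sp50,sp1),sp58)) (7 taxa).
The first is nested inside the second, so sp49 shares a more recent common ancestor with sp61.

sp61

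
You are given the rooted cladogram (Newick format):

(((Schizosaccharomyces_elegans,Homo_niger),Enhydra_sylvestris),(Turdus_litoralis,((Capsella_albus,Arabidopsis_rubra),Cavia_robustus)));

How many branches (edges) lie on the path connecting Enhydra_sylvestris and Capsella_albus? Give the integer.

6

The MRCA of Enhydra_sylvestris and Capsella_albus is the root of the tree.
From Enhydra_sylvestris up to that node: 2 branches. From Capsella_albus up to the same node: 4 branches. Total: 2 + 4 = 6.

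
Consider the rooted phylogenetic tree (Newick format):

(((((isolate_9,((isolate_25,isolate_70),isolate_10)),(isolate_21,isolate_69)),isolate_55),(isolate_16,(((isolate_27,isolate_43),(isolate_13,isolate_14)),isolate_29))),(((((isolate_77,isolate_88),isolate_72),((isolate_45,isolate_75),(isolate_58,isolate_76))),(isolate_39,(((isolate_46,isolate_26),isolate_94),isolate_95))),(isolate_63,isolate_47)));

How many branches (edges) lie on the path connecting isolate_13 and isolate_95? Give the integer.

11

The MRCA of isolate_13 and isolate_95 is the root of the tree.
From isolate_13 up to that node: 6 branches. From isolate_95 up to the same node: 5 branches. Total: 6 + 5 = 11.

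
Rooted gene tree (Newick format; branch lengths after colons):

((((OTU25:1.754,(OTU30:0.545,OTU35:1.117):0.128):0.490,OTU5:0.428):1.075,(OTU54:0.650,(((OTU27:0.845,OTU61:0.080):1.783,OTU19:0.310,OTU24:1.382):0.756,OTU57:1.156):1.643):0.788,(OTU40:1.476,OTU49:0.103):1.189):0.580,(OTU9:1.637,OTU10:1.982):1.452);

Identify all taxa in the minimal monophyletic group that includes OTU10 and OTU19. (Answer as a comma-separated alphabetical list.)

OTU10, OTU19, OTU24, OTU25, OTU27, OTU30, OTU35, OTU40, OTU49, OTU5, OTU54, OTU57, OTU61, OTU9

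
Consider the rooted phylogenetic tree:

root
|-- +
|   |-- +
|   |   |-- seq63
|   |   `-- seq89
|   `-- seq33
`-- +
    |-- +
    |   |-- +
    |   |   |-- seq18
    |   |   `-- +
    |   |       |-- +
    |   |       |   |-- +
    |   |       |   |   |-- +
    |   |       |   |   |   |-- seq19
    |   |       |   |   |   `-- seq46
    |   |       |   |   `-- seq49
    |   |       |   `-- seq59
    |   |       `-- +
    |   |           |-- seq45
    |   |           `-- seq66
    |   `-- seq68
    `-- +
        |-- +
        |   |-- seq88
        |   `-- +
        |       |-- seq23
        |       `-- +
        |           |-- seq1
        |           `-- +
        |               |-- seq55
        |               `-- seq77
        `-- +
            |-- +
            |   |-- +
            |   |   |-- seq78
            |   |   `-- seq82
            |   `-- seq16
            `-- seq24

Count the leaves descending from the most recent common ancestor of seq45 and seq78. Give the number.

17

The MRCA of seq45 and seq78 is the node subtending (((seq18,((((seq19,seq46),seq49),seq59),(seq45,seq66))),seq68),((seq88,(seq23,(seq1,(seq55,seq77)))),(((seq78,seq82),seq16),seq24))).
That clade contains 17 terminal taxa: seq1, seq16, seq18, seq19, seq23, seq24, seq45, seq46, seq49, seq55, seq59, seq66, seq68, seq77, seq78, seq82, seq88.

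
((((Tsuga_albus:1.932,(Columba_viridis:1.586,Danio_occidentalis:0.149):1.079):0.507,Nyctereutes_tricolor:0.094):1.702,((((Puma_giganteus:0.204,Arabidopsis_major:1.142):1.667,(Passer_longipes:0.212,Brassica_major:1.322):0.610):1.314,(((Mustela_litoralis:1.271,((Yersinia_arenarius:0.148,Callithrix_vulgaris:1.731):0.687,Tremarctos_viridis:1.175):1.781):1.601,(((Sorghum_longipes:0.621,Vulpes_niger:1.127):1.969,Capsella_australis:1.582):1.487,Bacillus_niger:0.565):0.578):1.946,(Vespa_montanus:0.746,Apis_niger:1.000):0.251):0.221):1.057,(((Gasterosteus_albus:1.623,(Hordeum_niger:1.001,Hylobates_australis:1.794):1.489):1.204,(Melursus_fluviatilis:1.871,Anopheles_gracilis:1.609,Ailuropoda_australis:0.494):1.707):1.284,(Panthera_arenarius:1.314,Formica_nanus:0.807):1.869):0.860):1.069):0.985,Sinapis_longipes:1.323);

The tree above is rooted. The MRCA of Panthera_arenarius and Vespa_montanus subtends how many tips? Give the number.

22

The MRCA of Panthera_arenarius and Vespa_montanus is the node subtending ((((Puma_giganteus,Arabidopsis_major),(Passer_longipes,Brassica_major)),(((Mustela_litoralis,((Yersinia_arenarius,Callithrix_vulgaris),Tremarctos_viridis)),(((Sorghum_longipes,Vulpes_niger),Capsella_australis),Bacillus_niger)),(Vespa_montanus,Apis_niger))),(((Gasterosteus_albus,(Hordeum_niger,Hylobates_australis)),(Melursus_fluviatilis,Anopheles_gracilis,Ailuropoda_australis)),(Panthera_arenarius,Formica_nanus))).
That clade contains 22 terminal taxa: Ailuropoda_australis, Anopheles_gracilis, Apis_niger, Arabidopsis_major, Bacillus_niger, Brassica_major, Callithrix_vulgaris, Capsella_australis, Formica_nanus, Gasterosteus_albus, Hordeum_niger, Hylobates_australis, Melursus_fluviatilis, Mustela_litoralis, Panthera_arenarius, Passer_longipes, Puma_giganteus, Sorghum_longipes, Tremarctos_viridis, Vespa_montanus, Vulpes_niger, Yersinia_arenarius.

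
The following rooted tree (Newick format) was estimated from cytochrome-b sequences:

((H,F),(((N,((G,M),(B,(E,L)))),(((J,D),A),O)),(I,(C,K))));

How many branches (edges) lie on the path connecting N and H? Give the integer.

The MRCA of N and H is the root of the tree.
From N up to that node: 4 branches. From H up to the same node: 2 branches. Total: 4 + 2 = 6.

6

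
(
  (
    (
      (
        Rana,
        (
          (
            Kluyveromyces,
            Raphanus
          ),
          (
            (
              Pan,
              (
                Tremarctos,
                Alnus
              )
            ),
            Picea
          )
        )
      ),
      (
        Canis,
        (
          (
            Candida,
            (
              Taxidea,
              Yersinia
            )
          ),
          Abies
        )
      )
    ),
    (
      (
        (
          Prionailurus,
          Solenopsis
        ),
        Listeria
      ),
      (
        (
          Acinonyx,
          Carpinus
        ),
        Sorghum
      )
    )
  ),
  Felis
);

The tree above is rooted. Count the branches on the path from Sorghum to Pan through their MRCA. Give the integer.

The MRCA of Sorghum and Pan is the node subtending (((Rana,((Kluyveromyces,Raphanus),((Pan,(Tremarctos,Alnus)),Picea))),(Canis,((Candida,(Taxidea,Yersinia)),Abies))),(((Prionailurus,Solenopsis),Listeria),((Acinonyx,Carpinus),Sorghum))).
From Sorghum up to that node: 3 branches. From Pan up to the same node: 6 branches. Total: 3 + 6 = 9.

9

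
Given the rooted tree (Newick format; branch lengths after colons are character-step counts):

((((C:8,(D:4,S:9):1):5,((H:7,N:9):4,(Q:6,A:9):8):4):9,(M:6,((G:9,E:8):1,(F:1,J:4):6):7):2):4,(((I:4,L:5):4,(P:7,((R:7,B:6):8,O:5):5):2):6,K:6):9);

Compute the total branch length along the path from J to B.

The path runs J → … → MRCA → … → B; the MRCA is the root of the tree.
Branch lengths along that path: 4 + 6 + 7 + 2 + 4 + 9 + 6 + 2 + 5 + 8 + 6 = 59.

59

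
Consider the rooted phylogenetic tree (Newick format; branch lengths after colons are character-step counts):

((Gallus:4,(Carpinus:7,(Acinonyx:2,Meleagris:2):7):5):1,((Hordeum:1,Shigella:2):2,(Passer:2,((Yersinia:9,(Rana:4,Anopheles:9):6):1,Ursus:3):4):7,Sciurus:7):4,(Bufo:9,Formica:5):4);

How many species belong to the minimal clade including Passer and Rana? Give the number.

5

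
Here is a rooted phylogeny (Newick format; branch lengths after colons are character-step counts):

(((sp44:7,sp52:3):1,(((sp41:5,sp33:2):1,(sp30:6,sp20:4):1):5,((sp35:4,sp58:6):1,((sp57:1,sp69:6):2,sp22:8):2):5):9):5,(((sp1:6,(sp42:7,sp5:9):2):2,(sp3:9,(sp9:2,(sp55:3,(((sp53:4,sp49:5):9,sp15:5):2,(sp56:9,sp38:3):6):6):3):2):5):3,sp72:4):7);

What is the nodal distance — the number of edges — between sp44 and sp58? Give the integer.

The MRCA of sp44 and sp58 is the node subtending ((sp44,sp52),(((sp41,sp33),(sp30,sp20)),((sp35,sp58),((sp57,sp69),sp22)))).
From sp44 up to that node: 2 branches. From sp58 up to the same node: 4 branches. Total: 2 + 4 = 6.

6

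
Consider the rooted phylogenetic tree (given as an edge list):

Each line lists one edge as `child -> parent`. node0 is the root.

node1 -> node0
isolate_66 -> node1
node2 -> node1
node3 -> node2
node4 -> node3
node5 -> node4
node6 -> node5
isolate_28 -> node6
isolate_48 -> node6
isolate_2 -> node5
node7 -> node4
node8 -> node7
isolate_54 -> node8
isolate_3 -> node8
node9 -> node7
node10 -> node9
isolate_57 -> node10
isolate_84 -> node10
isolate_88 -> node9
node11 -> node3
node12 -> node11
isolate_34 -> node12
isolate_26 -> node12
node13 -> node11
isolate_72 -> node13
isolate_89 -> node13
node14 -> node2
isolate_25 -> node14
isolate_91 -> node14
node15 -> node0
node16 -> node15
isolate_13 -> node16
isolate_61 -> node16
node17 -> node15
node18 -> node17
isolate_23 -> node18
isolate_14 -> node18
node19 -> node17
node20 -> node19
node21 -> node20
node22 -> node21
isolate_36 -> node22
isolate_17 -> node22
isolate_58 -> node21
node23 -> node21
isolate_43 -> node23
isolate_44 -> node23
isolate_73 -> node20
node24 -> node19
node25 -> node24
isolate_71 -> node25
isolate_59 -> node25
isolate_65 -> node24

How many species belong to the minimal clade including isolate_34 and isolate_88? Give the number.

12

The MRCA of isolate_34 and isolate_88 is the node subtending ((((isolate_28,isolate_48),isolate_2),((isolate_54,isolate_3),((isolate_57,isolate_84),isolate_88))),((isolate_34,isolate_26),(isolate_72,isolate_89))).
That clade contains 12 terminal taxa: isolate_2, isolate_26, isolate_28, isolate_3, isolate_34, isolate_48, isolate_54, isolate_57, isolate_72, isolate_84, isolate_88, isolate_89.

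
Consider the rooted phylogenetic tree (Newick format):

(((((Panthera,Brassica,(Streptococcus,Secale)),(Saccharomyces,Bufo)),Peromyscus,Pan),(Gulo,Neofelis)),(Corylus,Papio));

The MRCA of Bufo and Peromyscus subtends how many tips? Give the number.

The MRCA of Bufo and Peromyscus is the node subtending (((Panthera,Brassica,(Streptococcus,Secale)),(Saccharomyces,Bufo)),Peromyscus,Pan).
That clade contains 8 terminal taxa: Brassica, Bufo, Pan, Panthera, Peromyscus, Saccharomyces, Secale, Streptococcus.

8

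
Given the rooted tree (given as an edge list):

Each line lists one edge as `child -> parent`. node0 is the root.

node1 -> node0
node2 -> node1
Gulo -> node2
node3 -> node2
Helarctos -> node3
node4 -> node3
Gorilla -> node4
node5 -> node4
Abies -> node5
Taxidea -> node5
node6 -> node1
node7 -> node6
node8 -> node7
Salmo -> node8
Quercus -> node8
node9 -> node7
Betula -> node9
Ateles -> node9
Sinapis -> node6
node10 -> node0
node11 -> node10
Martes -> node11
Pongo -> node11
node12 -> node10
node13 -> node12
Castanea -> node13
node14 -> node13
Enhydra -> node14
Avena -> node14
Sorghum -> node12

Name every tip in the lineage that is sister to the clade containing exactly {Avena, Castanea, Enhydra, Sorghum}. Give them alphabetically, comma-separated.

The clade containing exactly {Avena, Castanea, Enhydra, Sorghum} attaches to the tree at the node subtending ((Martes,Pongo),((Castanea,(Enhydra,Avena)),Sorghum)).
The other lineage descending from that same node — the sister group — is (Martes,Pongo); its 2 tips in alphabetical order are the answer.

Martes, Pongo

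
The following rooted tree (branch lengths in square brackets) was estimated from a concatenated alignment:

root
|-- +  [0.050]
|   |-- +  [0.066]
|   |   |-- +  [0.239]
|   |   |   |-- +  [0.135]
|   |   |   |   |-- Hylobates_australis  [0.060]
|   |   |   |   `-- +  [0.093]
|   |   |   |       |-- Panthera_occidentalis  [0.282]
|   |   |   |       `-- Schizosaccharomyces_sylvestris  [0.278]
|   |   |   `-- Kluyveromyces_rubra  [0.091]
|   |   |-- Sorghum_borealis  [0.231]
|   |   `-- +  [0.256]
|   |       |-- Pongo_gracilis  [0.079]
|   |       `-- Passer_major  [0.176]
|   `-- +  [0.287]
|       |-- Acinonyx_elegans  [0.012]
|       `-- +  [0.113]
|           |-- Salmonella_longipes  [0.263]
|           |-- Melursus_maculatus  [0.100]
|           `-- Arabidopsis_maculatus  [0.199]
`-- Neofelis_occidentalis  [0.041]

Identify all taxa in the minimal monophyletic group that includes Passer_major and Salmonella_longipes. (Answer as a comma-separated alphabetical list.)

Tracing Passer_major: it sits inside (Pongo_gracilis,Passer_major).
Tracing Salmonella_longipes: it sits inside (Salmonella_longipes,Melursus_maculatus,Arabidopsis_maculatus).
The smallest clade enclosing both is ((((Hylobates_australis,(Panthera_occidentalis,Schizosaccharomyces_sylvestris)),Kluyveromyces_rubra),Sorghum_borealis,(Pongo_gracilis,Passer_major)),(Acinonyx_elegans,(Salmonella_longipes,Melursus_maculatus,Arabidopsis_maculatus))); the answer is its 11 terminal taxa in alphabetical order.

Acinonyx_elegans, Arabidopsis_maculatus, Hylobates_australis, Kluyveromyces_rubra, Melursus_maculatus, Panthera_occidentalis, Passer_major, Pongo_gracilis, Salmonella_longipes, Schizosaccharomyces_sylvestris, Sorghum_borealis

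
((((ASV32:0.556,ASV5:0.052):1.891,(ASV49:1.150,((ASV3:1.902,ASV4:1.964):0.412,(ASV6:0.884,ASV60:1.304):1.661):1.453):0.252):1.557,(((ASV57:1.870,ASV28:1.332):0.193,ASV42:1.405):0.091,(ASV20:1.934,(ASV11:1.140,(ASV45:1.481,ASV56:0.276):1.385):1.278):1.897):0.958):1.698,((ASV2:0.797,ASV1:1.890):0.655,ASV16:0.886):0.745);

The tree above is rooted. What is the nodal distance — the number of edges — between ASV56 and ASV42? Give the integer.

6

The MRCA of ASV56 and ASV42 is the node subtending (((ASV57,ASV28),ASV42),(ASV20,(ASV11,(ASV45,ASV56)))).
From ASV56 up to that node: 4 branches. From ASV42 up to the same node: 2 branches. Total: 4 + 2 = 6.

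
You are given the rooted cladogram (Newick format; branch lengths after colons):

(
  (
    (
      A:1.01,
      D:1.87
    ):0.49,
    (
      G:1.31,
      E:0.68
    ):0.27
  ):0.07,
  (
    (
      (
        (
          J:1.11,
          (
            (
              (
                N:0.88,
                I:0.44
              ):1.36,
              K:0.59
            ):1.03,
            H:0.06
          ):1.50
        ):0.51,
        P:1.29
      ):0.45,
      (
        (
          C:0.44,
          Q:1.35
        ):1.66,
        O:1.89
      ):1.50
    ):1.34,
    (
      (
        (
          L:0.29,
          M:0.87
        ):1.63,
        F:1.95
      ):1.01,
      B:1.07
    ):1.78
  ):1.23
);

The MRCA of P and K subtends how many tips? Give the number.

6

The MRCA of P and K is the node subtending ((J,(((N,I),K),H)),P).
That clade contains 6 terminal taxa: H, I, J, K, N, P.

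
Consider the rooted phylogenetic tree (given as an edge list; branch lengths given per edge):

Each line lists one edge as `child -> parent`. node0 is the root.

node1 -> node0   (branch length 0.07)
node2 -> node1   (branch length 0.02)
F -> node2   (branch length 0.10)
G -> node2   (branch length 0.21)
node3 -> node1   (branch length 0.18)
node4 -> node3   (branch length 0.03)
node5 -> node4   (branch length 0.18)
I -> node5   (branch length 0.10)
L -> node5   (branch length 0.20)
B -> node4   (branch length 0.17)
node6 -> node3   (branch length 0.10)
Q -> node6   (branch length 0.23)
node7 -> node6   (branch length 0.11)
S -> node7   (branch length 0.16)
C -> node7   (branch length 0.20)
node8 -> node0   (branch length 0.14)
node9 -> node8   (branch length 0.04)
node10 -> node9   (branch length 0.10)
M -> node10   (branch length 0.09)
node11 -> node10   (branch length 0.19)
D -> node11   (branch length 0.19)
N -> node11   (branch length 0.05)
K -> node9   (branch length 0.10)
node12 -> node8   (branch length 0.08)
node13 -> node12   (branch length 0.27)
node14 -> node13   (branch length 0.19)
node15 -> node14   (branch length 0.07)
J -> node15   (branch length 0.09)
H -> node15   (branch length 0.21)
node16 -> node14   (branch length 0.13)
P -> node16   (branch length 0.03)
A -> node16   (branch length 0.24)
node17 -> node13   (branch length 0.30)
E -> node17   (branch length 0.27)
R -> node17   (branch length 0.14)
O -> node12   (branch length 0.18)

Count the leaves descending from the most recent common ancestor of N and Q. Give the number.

19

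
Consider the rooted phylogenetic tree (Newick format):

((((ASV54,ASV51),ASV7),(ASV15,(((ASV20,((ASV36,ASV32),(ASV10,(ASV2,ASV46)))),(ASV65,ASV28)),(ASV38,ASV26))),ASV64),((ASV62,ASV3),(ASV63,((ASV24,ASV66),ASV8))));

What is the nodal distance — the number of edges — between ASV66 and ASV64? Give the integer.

7

The MRCA of ASV66 and ASV64 is the root of the tree.
From ASV66 up to that node: 5 branches. From ASV64 up to the same node: 2 branches. Total: 5 + 2 = 7.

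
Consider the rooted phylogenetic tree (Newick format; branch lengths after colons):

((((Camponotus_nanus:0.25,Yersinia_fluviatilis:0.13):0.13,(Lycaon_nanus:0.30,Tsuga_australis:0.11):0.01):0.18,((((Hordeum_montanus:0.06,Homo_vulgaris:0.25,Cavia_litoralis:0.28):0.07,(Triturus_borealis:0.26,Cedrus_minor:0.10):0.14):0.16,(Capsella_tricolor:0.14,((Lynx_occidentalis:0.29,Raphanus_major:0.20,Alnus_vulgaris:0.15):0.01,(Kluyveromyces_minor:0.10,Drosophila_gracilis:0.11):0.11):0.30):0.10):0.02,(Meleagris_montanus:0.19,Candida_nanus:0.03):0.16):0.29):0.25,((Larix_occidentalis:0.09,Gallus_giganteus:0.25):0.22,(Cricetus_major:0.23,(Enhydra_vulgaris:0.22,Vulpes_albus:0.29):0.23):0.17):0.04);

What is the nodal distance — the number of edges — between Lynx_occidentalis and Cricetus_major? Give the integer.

10

The MRCA of Lynx_occidentalis and Cricetus_major is the root of the tree.
From Lynx_occidentalis up to that node: 7 branches. From Cricetus_major up to the same node: 3 branches. Total: 7 + 3 = 10.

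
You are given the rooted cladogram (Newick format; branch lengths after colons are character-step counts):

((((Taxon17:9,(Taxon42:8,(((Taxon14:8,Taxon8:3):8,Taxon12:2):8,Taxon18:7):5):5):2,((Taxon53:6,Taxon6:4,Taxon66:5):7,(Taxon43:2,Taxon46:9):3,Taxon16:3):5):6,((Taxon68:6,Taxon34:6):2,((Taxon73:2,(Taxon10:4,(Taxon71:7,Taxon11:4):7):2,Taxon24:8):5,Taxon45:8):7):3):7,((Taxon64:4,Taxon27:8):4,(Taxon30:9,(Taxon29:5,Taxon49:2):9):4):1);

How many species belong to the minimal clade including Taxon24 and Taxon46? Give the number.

20

The MRCA of Taxon24 and Taxon46 is the node subtending (((Taxon17,(Taxon42,(((Taxon14,Taxon8),Taxon12),Taxon18))),((Taxon53,Taxon6,Taxon66),(Taxon43,Taxon46),Taxon16)),((Taxon68,Taxon34),((Taxon73,(Taxon10,(Taxon71,Taxon11)),Taxon24),Taxon45))).
That clade contains 20 terminal taxa: Taxon10, Taxon11, Taxon12, Taxon14, Taxon16, Taxon17, Taxon18, Taxon24, Taxon34, Taxon42, Taxon43, Taxon45, Taxon46, Taxon53, Taxon6, Taxon66, Taxon68, Taxon71, Taxon73, Taxon8.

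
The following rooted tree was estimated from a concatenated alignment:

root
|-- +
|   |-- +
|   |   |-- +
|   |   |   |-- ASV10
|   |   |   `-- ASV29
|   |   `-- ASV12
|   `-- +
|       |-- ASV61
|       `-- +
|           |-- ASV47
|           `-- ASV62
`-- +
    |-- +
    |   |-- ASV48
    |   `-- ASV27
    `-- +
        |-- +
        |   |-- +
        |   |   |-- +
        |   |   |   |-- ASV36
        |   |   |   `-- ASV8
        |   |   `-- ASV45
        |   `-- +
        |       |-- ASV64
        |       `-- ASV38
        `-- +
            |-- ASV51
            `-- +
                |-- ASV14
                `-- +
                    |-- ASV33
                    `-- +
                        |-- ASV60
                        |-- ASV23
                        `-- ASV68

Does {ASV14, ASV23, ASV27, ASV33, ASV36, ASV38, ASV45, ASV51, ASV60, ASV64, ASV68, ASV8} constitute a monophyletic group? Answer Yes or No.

No

The MRCA of the listed taxa subtends ((ASV48,ASV27),((((ASV36,ASV8),ASV45),(ASV64,ASV38)),(ASV51,(ASV14,(ASV33,(ASV60,ASV23,ASV68)))))).
That clade also contains ASV48, which is not in the proposed group, so the group is not monophyletic.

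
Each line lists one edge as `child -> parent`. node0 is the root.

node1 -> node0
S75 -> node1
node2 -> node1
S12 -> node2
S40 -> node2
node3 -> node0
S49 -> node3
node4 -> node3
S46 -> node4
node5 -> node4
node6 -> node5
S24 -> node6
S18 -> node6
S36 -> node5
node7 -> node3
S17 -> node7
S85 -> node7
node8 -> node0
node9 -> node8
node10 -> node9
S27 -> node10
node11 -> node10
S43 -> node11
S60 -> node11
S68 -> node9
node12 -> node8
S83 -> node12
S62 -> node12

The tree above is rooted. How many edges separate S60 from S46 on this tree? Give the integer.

8

The MRCA of S60 and S46 is the root of the tree.
From S60 up to that node: 5 branches. From S46 up to the same node: 3 branches. Total: 5 + 3 = 8.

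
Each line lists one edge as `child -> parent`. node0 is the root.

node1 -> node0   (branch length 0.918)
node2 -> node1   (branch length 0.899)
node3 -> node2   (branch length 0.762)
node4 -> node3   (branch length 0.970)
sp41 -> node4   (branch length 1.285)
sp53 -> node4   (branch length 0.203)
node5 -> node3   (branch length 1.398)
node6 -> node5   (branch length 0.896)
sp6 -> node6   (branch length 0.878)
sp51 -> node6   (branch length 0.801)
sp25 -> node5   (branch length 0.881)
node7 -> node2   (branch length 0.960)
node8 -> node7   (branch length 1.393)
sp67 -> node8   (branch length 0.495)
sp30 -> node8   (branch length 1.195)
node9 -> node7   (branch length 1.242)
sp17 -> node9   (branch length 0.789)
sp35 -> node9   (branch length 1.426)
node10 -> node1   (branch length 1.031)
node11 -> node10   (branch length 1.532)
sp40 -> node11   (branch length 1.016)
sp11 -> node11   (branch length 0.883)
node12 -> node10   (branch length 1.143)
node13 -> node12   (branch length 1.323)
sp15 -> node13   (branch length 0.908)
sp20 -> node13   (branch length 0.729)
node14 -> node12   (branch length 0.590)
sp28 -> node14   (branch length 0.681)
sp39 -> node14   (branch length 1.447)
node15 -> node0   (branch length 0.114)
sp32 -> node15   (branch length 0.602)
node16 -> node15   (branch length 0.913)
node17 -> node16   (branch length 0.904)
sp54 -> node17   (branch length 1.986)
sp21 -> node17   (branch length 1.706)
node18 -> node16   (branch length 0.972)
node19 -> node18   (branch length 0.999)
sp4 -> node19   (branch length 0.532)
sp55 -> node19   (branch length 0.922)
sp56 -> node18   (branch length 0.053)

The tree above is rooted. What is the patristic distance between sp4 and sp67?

8.195

The path runs sp4 → … → MRCA → … → sp67; the MRCA is the root of the tree.
Branch lengths along that path: 0.532 + 0.999 + 0.972 + 0.913 + 0.114 + 0.918 + 0.899 + 0.960 + 1.393 + 0.495 = 8.195.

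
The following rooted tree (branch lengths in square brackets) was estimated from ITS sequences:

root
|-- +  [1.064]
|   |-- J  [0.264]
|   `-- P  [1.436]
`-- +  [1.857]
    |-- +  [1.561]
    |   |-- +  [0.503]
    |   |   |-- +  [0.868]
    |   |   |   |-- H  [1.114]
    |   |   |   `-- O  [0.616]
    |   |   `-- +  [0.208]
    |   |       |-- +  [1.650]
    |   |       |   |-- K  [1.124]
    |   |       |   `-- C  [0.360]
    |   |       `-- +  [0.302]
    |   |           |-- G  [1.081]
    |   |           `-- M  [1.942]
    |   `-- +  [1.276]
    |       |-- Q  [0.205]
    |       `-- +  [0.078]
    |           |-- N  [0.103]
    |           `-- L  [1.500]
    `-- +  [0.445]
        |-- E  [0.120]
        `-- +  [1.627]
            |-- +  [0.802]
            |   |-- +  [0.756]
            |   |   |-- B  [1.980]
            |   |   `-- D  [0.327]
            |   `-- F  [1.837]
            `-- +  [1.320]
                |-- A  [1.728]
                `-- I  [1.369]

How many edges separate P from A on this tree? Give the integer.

7

The MRCA of P and A is the root of the tree.
From P up to that node: 2 branches. From A up to the same node: 5 branches. Total: 2 + 5 = 7.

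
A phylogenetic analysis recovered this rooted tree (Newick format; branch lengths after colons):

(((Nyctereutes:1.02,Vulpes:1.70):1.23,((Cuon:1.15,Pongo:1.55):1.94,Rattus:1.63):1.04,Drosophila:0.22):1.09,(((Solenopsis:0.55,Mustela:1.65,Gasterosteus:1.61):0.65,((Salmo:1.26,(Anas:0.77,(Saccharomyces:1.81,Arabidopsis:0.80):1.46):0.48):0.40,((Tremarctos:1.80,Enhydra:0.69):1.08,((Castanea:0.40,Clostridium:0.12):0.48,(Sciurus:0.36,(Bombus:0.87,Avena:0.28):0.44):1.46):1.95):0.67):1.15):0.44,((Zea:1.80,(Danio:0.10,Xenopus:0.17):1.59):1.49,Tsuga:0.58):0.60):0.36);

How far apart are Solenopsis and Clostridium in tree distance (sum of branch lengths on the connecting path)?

5.57

The path runs Solenopsis → … → MRCA → … → Clostridium; the MRCA is the node subtending ((Solenopsis,Mustela,Gasterosteus),((Salmo,(Anas,(Saccharomyces,Arabidopsis))),((Tremarctos,Enhydra),((Castanea,Clostridium),(Sciurus,(Bombus,Avena)))))).
Branch lengths along that path: 0.55 + 0.65 + 1.15 + 0.67 + 1.95 + 0.48 + 0.12 = 5.57.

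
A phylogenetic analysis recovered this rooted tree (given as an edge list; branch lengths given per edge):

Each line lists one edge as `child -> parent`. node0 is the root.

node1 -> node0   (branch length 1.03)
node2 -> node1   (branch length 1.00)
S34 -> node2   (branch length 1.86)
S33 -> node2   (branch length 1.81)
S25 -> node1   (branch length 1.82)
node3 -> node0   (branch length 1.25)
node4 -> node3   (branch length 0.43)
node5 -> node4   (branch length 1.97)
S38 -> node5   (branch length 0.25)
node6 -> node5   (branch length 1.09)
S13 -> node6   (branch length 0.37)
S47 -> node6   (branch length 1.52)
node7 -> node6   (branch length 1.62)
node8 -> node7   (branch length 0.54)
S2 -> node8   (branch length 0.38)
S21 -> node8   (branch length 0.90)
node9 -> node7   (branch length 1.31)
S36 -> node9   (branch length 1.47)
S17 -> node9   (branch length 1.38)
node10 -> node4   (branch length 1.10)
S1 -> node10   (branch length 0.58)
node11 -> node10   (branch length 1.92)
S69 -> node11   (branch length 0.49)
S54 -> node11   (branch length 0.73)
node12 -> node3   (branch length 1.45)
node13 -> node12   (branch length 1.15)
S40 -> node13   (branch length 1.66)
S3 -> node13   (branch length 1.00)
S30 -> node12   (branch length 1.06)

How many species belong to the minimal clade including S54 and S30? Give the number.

13

The MRCA of S54 and S30 is the node subtending (((S38,(S13,S47,((S2,S21),(S36,S17)))),(S1,(S69,S54))),((S40,S3),S30)).
That clade contains 13 terminal taxa: S1, S13, S17, S2, S21, S3, S30, S36, S38, S40, S47, S54, S69.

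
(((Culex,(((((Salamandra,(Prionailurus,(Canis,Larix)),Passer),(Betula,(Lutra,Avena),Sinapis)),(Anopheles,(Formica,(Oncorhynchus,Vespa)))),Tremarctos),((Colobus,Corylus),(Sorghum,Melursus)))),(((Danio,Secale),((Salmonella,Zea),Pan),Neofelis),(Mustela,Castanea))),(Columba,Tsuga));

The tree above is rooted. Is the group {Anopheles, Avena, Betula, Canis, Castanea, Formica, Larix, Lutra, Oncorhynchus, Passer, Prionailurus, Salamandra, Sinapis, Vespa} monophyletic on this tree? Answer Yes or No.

The MRCA of the listed taxa subtends ((Culex,(((((Salamandra,(Prionailurus,(Canis,Larix)),Passer),(Betula,(Lutra,Avena),Sinapis)),(Anopheles,(Formica,(Oncorhynchus,Vespa)))),Tremarctos),((Colobus,Corylus),(Sorghum,Melursus)))),(((Danio,Secale),((Salmonella,Zea),Pan),Neofelis),(Mustela,Castanea))).
That clade also contains Colobus, Corylus, Culex, Danio, Melursus, Mustela, Neofelis, Pan, Salmonella, Secale, Sorghum, Tremarctos, Zea, which are not in the proposed group, so the group is not monophyletic.

No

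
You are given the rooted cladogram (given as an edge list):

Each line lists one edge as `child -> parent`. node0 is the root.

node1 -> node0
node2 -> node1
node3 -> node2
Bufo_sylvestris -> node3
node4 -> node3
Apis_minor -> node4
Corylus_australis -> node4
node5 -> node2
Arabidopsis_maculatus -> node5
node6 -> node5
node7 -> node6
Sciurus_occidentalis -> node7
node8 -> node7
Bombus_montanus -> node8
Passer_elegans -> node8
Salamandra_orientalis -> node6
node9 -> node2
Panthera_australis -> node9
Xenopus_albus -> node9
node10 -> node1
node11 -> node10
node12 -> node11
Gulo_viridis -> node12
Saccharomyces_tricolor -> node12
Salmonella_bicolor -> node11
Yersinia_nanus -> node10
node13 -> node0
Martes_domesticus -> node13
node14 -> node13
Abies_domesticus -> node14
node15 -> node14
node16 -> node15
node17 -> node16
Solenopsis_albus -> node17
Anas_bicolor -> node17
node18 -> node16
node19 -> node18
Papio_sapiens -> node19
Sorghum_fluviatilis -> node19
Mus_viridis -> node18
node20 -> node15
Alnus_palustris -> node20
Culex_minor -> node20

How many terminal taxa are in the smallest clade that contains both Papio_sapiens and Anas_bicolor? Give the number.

The MRCA of Papio_sapiens and Anas_bicolor is the node subtending ((Solenopsis_albus,Anas_bicolor),((Papio_sapiens,Sorghum_fluviatilis),Mus_viridis)).
That clade contains 5 terminal taxa: Anas_bicolor, Mus_viridis, Papio_sapiens, Solenopsis_albus, Sorghum_fluviatilis.

5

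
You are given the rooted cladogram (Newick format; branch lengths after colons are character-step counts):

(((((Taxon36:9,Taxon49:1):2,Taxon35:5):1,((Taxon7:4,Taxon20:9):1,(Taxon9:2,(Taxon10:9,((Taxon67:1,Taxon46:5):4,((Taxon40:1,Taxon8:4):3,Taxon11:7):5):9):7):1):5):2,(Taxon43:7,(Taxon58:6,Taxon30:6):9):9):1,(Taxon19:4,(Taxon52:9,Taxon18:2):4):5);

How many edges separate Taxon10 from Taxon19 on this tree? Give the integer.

8

The MRCA of Taxon10 and Taxon19 is the root of the tree.
From Taxon10 up to that node: 6 branches. From Taxon19 up to the same node: 2 branches. Total: 6 + 2 = 8.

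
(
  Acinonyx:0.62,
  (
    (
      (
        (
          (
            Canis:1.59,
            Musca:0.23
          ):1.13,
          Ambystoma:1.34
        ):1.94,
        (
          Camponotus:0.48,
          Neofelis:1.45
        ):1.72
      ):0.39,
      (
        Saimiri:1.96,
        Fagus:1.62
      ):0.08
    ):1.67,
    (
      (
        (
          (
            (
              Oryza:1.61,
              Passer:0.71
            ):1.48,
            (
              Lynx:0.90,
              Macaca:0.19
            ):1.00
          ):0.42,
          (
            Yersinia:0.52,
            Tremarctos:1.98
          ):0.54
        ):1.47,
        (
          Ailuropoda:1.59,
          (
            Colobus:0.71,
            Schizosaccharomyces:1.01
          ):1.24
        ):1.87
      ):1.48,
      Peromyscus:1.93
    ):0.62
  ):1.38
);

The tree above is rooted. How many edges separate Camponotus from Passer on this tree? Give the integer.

10

The MRCA of Camponotus and Passer is the node subtending (((((Canis,Musca),Ambystoma),(Camponotus,Neofelis)),(Saimiri,Fagus)),(((((Oryza,Passer),(Lynx,Macaca)),(Yersinia,Tremarctos)),(Ailuropoda,(Colobus,Schizosaccharomyces))),Peromyscus)).
From Camponotus up to that node: 4 branches. From Passer up to the same node: 6 branches. Total: 4 + 6 = 10.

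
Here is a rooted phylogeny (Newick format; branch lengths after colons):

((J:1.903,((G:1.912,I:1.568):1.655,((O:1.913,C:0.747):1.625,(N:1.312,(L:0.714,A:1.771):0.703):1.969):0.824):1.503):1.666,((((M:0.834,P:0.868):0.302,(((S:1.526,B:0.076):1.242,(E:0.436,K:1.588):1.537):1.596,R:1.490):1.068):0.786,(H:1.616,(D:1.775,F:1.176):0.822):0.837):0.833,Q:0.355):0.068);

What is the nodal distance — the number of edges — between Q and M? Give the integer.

5

The MRCA of Q and M is the node subtending ((((M,P),(((S,B),(E,K)),R)),(H,(D,F))),Q).
From Q up to that node: 1 branch. From M up to the same node: 4 branches. Total: 1 + 4 = 5.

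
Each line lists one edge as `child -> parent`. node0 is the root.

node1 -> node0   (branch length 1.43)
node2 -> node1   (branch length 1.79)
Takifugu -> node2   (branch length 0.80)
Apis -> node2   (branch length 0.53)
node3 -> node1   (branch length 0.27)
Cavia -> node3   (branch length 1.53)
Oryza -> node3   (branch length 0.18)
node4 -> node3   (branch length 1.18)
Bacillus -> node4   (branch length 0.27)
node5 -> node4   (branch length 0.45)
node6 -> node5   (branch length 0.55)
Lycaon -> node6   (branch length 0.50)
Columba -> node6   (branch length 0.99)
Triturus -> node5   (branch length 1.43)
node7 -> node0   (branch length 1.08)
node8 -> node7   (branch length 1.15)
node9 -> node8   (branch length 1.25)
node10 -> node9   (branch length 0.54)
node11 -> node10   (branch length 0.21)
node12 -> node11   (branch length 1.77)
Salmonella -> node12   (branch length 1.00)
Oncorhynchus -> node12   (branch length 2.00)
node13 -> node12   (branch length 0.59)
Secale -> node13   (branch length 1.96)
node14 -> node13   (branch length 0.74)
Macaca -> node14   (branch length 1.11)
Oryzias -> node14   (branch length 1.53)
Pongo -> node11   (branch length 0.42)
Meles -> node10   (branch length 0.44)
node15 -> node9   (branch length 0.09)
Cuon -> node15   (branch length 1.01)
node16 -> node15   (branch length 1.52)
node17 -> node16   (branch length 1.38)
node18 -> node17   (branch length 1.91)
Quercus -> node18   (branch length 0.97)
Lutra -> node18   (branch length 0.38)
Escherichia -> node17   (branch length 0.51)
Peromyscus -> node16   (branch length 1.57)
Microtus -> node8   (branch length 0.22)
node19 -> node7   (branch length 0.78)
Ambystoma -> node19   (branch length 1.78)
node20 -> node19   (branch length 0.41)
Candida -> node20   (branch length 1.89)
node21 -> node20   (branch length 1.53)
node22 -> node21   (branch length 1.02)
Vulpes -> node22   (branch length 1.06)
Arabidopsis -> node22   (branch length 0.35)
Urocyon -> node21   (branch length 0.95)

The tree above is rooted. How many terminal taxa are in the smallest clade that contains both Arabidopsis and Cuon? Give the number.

18

The MRCA of Arabidopsis and Cuon is the node subtending ((((((Salmonella,Oncorhynchus,(Secale,(Macaca,Oryzias))),Pongo),Meles),(Cuon,(((Quercus,Lutra),Escherichia),Peromyscus))),Microtus),(Ambystoma,(Candida,((Vulpes,Arabidopsis),Urocyon)))).
That clade contains 18 terminal taxa: Ambystoma, Arabidopsis, Candida, Cuon, Escherichia, Lutra, Macaca, Meles, Microtus, Oncorhynchus, Oryzias, Peromyscus, Pongo, Quercus, Salmonella, Secale, Urocyon, Vulpes.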